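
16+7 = 23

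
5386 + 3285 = 8671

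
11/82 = 11/82 = 0.13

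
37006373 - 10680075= 26326298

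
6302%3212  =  3090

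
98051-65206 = 32845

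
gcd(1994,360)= 2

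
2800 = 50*56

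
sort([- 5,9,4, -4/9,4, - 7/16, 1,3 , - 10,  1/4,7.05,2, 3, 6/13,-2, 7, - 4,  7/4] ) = [- 10,-5, - 4, -2, - 4/9,  -  7/16, 1/4,6/13 , 1,7/4,2,3,3, 4,4 , 7,7.05,9] 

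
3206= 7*458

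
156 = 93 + 63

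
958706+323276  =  1281982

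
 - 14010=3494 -17504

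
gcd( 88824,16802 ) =2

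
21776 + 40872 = 62648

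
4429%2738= 1691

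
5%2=1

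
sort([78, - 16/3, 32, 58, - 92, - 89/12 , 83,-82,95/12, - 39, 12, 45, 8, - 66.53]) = [ - 92,-82,  -  66.53, - 39,-89/12,-16/3, 95/12, 8,12 , 32, 45, 58, 78, 83 ]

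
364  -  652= - 288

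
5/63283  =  5/63283  =  0.00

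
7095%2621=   1853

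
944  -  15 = 929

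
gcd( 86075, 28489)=1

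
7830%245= 235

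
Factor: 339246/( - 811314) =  - 401/959 = -  7^( - 1 ) * 137^(-1)*401^1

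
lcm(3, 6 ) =6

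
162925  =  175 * 931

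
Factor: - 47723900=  - 2^2*5^2*7^1*79^1*863^1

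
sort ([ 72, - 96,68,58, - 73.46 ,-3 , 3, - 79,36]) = [-96, - 79, - 73.46, - 3, 3,36, 58,68,72] 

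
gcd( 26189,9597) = 1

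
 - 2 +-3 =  - 5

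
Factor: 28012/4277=596/91 = 2^2*7^( - 1 )*13^(-1 )*149^1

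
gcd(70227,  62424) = 7803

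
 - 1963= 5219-7182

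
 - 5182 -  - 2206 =-2976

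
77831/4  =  77831/4 = 19457.75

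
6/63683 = 6/63683 = 0.00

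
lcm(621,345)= 3105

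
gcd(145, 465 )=5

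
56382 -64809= - 8427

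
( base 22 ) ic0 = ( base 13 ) 4116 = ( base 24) FE0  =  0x2310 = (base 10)8976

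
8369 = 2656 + 5713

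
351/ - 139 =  - 351/139= - 2.53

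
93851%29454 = 5489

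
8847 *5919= 52365393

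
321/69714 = 107/23238 = 0.00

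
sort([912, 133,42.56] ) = [ 42.56, 133,912]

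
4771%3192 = 1579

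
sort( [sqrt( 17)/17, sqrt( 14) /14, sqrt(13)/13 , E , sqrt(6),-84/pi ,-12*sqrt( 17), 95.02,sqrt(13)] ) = [ - 12*sqrt( 17), - 84/pi,sqrt ( 17 )/17 , sqrt(14 )/14,sqrt( 13)/13,sqrt ( 6) , E,sqrt( 13),95.02]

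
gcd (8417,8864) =1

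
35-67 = - 32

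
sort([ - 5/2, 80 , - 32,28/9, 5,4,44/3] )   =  [ - 32, - 5/2, 28/9,4, 5, 44/3, 80 ] 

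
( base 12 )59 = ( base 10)69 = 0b1000101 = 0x45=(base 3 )2120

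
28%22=6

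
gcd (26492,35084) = 716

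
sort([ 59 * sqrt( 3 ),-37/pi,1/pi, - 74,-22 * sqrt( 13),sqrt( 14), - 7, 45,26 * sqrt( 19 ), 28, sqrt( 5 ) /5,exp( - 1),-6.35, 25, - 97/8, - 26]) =[ - 22*sqrt( 13), - 74,-26, - 97/8,- 37/pi,-7, - 6.35 , 1/pi, exp(-1 ), sqrt ( 5 )/5, sqrt(14),25,28, 45, 59*sqrt( 3 ), 26*sqrt( 19 ) ]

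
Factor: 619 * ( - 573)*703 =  - 249344961 = - 3^1*19^1 * 37^1*191^1 * 619^1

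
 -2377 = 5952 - 8329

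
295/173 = 1 + 122/173= 1.71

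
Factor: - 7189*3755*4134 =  - 2^1 * 3^1*5^1*7^1*13^2*53^1*79^1*751^1 = - 111596069130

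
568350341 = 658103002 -89752661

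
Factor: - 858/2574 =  - 3^(-1) = -1/3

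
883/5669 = 883/5669=   0.16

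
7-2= 5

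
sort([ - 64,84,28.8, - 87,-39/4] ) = [-87, - 64,-39/4,28.8, 84] 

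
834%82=14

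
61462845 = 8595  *7151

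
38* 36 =1368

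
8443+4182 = 12625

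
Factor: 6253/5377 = 13^2*19^( - 1)*37^1 *283^( - 1)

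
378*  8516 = 3219048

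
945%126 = 63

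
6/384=1/64=0.02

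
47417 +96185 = 143602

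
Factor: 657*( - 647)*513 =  - 218065527 = -3^5 * 19^1*73^1*647^1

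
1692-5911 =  - 4219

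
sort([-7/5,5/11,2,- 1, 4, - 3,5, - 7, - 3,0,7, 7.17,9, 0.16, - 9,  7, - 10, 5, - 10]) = [ - 10,- 10, - 9, - 7, - 3, - 3,-7/5, - 1,  0,0.16  ,  5/11,2 , 4 , 5,5,7,7, 7.17,9 ]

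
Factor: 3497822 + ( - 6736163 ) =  - 3^1*19^1*56813^1= - 3238341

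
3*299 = 897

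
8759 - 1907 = 6852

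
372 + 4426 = 4798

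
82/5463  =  82/5463 = 0.02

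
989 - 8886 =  - 7897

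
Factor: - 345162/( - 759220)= 172581/379610 = 2^( - 1)*3^1*5^( - 1)*7^ ( - 1)*11^(- 1 ) *17^( - 1 )*29^( - 1) *57527^1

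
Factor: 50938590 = 2^1 * 3^1*5^1*1697953^1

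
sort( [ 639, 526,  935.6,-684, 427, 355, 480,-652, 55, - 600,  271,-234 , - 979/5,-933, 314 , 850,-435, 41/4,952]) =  [ - 933,  -  684,-652,-600,-435,  -  234, - 979/5, 41/4,55,271, 314, 355,  427,480,526,639, 850,  935.6 , 952 ]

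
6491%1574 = 195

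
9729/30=324  +  3/10 = 324.30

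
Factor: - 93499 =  - 7^1*19^2*37^1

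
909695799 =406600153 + 503095646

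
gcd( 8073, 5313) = 69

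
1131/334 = 1131/334 = 3.39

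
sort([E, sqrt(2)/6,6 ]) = [ sqrt(2)/6,E,6 ] 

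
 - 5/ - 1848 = 5/1848 = 0.00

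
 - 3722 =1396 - 5118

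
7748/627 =7748/627 = 12.36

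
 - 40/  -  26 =1 + 7/13=1.54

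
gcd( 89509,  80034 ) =1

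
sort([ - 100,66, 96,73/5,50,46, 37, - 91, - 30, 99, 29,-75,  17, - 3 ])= [ -100, - 91,-75, - 30,  -  3 , 73/5,17, 29,37, 46,50, 66, 96,99 ]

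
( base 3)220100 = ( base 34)JB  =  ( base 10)657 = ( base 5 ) 10112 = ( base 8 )1221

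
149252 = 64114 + 85138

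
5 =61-56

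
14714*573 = 8431122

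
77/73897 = 77/73897 =0.00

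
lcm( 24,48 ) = 48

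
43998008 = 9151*4808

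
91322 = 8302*11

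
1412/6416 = 353/1604 = 0.22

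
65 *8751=568815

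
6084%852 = 120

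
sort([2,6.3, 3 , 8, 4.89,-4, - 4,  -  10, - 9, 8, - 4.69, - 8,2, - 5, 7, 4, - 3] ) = [ - 10, - 9 , - 8, - 5, - 4.69, - 4, - 4, - 3,  2, 2, 3,4, 4.89,  6.3,7, 8,8 ]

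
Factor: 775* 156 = 2^2*3^1 * 5^2* 13^1*31^1 = 120900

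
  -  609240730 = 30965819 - 640206549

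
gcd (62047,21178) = 1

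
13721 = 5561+8160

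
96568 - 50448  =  46120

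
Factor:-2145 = -3^1*5^1*11^1 * 13^1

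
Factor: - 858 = -2^1  *  3^1 * 11^1*13^1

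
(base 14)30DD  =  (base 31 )8NQ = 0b10000011101011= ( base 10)8427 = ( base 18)1803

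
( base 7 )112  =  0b111010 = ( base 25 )28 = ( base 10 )58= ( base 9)64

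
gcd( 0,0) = 0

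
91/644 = 13/92 = 0.14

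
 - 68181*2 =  - 136362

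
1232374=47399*26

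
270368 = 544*497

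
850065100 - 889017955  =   - 38952855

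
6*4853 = 29118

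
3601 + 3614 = 7215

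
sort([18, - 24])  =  [ - 24, 18 ]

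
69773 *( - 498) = -34746954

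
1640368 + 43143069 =44783437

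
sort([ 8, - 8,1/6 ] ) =[ - 8,1/6,8 ] 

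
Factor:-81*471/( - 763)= 3^5*7^( - 1)*109^ ( - 1 )*157^1 = 38151/763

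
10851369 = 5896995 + 4954374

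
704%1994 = 704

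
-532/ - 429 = 1 + 103/429 = 1.24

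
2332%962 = 408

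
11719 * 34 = 398446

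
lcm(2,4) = 4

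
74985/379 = 74985/379= 197.85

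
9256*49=453544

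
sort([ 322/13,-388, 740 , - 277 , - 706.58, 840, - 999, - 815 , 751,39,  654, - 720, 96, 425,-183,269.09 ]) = [ - 999, - 815,  -  720, - 706.58,-388, - 277, - 183, 322/13, 39 , 96,269.09,425,  654, 740, 751,  840]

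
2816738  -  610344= 2206394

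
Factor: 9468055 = 5^1*953^1*1987^1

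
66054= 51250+14804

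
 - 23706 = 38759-62465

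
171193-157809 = 13384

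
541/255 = 541/255 =2.12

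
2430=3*810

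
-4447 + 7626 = 3179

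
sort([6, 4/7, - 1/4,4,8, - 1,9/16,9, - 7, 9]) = [-7, -1, - 1/4,9/16,4/7,4, 6,8,9,9 ] 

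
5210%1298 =18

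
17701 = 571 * 31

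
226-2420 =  - 2194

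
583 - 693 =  - 110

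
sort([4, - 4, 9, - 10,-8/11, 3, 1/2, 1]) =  [ - 10, - 4, - 8/11, 1/2, 1,  3, 4, 9 ] 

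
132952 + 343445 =476397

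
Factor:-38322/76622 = - 3^2*7^( - 1)*13^( - 1)*421^( - 1 )*2129^1=- 19161/38311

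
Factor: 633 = 3^1* 211^1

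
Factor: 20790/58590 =11^1*31^(-1 ) = 11/31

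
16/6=2 +2/3 = 2.67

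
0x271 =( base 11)519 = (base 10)625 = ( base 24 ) 121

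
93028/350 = 265  +  139/175  =  265.79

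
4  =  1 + 3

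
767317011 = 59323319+707993692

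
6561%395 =241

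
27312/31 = 27312/31 = 881.03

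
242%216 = 26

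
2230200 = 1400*1593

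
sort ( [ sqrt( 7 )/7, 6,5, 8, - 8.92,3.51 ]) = [ - 8.92,  sqrt( 7) /7,3.51, 5, 6,8]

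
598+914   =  1512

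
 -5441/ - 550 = 9  +  491/550 = 9.89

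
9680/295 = 1936/59 = 32.81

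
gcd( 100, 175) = 25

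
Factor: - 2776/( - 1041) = 2^3*3^ ( - 1) = 8/3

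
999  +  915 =1914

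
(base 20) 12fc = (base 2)10001110011000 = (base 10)9112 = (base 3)110111111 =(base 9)13444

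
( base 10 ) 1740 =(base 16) 6CC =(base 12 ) 1010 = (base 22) 3D2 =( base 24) 30c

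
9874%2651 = 1921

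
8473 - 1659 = 6814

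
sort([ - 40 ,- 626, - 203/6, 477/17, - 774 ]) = [ - 774, - 626, - 40, - 203/6, 477/17 ] 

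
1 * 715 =715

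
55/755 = 11/151=0.07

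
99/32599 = 99/32599 = 0.00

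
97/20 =4  +  17/20 = 4.85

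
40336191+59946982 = 100283173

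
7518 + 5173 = 12691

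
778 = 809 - 31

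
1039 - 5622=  -4583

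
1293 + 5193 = 6486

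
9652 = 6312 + 3340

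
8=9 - 1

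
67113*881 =59126553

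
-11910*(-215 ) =2560650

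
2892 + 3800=6692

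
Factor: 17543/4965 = 53/15 = 3^ ( - 1 )*5^( -1 )*53^1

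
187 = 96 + 91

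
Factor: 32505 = 3^1 * 5^1 * 11^1*197^1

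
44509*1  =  44509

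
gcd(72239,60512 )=1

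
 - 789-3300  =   - 4089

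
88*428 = 37664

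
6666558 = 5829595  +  836963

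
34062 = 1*34062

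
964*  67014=64601496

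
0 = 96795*0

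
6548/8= 1637/2=818.50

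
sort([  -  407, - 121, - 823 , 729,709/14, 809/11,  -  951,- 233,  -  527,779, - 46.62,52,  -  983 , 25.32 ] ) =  [ - 983, - 951, - 823, - 527, - 407, - 233, - 121, - 46.62,25.32, 709/14,52,809/11,  729,779 ]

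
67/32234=67/32234 = 0.00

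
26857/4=26857/4 =6714.25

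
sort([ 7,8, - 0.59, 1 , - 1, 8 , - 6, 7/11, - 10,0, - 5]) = [- 10, - 6, - 5, - 1, - 0.59, 0, 7/11,1, 7,8, 8]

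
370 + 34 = 404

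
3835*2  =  7670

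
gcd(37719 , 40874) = 1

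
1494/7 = 1494/7 = 213.43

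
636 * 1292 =821712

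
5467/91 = 60+1/13 =60.08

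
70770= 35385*2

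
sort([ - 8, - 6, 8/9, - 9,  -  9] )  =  [-9,  -  9, - 8, - 6,8/9 ] 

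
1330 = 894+436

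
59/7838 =59/7838  =  0.01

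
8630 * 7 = 60410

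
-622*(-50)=31100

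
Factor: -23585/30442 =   -  2^( - 1 ) * 5^1*31^( - 1)*53^1*89^1*491^( - 1 ) 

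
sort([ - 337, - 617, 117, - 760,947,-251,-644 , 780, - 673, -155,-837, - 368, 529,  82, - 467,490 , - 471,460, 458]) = [-837, - 760, - 673 ,- 644, - 617 ,-471 , - 467, - 368, - 337,-251  ,  -  155, 82 , 117,458,460,490,529,780,947] 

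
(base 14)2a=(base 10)38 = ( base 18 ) 22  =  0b100110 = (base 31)17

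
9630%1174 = 238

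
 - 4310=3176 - 7486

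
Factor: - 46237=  - 46237^1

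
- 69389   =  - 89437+20048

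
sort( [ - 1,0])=[-1,0]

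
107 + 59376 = 59483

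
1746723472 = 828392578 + 918330894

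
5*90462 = 452310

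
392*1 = 392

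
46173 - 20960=25213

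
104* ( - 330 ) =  - 34320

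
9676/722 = 13 + 145/361 = 13.40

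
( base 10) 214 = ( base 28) 7I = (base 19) b5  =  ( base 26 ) 86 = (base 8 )326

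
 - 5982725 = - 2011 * 2975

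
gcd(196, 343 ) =49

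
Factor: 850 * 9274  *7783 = 2^2*5^2 * 17^1*43^1 * 181^1  *4637^1=61352610700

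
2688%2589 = 99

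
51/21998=3/1294=0.00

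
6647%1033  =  449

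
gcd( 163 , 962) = 1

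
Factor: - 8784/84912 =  - 3^1*29^ ( - 1) = - 3/29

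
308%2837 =308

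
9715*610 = 5926150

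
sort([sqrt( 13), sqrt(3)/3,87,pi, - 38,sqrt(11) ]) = [  -  38,sqrt(3 )/3,pi,sqrt(11 ) , sqrt(13),  87]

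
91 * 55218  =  5024838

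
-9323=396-9719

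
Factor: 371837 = 371837^1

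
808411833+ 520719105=1329130938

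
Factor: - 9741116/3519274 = - 2^1*7^1*347^( - 1)*461^( - 1)*31627^1 = - 442778/159967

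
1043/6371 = 1043/6371 = 0.16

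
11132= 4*2783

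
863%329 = 205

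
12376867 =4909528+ 7467339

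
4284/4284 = 1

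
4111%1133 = 712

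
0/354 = 0 = 0.00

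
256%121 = 14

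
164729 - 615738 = -451009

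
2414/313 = 2414/313 = 7.71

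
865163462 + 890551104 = 1755714566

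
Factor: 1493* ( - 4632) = -6915576  =  - 2^3*3^1*193^1*1493^1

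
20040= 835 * 24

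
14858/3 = 4952 + 2/3   =  4952.67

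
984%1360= 984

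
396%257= 139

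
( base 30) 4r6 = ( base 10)4416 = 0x1140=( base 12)2680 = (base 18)db6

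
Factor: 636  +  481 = 1117^1=1117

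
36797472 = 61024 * 603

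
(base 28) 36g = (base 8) 4750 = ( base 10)2536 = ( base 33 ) 2AS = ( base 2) 100111101000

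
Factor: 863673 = 3^1 *23^1*12517^1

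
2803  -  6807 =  - 4004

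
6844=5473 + 1371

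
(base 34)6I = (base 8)336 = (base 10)222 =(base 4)3132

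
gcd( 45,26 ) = 1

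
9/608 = 9/608 = 0.01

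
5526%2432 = 662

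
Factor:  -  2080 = -2^5*5^1*13^1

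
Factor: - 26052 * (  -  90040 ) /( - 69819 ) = -781907360/23273=- 2^5 *5^1 * 13^1*17^( - 1) * 37^( -2 ) * 167^1*2251^1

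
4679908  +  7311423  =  11991331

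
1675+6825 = 8500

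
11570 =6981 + 4589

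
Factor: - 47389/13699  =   - 7^ ( - 1)*19^(-1) * 103^( - 1 )*47389^1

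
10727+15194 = 25921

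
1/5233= 1/5233 = 0.00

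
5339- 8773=-3434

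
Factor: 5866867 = 5866867^1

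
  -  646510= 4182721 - 4829231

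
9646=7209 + 2437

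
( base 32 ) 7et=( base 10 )7645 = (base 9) 11434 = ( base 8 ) 16735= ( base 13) 3631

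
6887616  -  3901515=2986101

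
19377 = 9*2153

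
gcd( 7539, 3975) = 3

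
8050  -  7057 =993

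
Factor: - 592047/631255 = - 3^2*5^(- 1 )*157^1*191^( - 1)*419^1*661^( - 1 )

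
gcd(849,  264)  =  3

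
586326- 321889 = 264437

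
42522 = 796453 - 753931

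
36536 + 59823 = 96359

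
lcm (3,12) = 12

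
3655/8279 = 215/487 = 0.44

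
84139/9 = 84139/9 = 9348.78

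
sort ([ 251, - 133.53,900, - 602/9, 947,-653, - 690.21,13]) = [-690.21, - 653,  -  133.53, - 602/9, 13, 251,  900, 947] 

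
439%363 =76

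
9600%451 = 129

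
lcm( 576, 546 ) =52416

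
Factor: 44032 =2^10* 43^1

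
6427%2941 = 545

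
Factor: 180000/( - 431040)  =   - 2^(-1)*3^1*5^3*449^( - 1) = -375/898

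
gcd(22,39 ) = 1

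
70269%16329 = 4953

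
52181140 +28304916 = 80486056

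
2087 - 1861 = 226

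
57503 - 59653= - 2150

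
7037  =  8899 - 1862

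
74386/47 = 1582 + 32/47 = 1582.68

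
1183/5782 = 169/826 = 0.20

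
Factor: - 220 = - 2^2 *5^1*11^1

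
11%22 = 11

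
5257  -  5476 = -219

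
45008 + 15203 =60211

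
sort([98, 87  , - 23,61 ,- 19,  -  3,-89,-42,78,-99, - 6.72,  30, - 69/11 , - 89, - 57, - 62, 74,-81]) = [ - 99,-89, - 89,-81,- 62, - 57, - 42, -23,  -  19,  -  6.72, - 69/11,-3,30, 61, 74, 78, 87,98] 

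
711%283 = 145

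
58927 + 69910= 128837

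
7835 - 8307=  -472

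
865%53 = 17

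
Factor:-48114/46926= - 81/79=-  3^4 * 79^( - 1 )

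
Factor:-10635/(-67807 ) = 3^1*5^1*709^1*67807^( - 1) 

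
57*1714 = 97698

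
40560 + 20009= 60569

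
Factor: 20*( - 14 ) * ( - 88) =24640 = 2^6 * 5^1 * 7^1*11^1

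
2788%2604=184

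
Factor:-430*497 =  - 213710 = -2^1*5^1  *  7^1*43^1*71^1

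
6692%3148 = 396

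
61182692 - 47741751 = 13440941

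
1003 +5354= 6357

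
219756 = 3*73252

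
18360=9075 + 9285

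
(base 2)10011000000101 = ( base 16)2605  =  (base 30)AOD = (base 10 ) 9733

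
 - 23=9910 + -9933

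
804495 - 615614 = 188881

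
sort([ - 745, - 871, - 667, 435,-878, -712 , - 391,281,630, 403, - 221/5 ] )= [ - 878  , - 871, - 745, - 712 , - 667,  -  391, -221/5,281,403,435, 630]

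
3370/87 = 38 + 64/87 = 38.74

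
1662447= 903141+759306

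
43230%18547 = 6136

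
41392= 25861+15531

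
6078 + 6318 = 12396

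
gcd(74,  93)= 1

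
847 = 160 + 687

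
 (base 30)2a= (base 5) 240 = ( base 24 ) 2m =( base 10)70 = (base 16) 46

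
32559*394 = 12828246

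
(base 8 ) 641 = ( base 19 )12I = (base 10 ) 417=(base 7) 1134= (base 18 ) 153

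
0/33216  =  0 = 0.00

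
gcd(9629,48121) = 1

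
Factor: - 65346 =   -  2^1 * 3^1*10891^1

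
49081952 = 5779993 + 43301959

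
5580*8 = 44640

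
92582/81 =1142 + 80/81=1142.99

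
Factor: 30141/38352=591/752 = 2^( - 4 ) * 3^1 *47^( - 1) * 197^1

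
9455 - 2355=7100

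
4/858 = 2/429=0.00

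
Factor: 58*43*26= 64844  =  2^2*13^1*29^1*43^1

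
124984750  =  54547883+70436867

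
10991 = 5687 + 5304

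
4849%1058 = 617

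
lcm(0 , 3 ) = 0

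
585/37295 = 117/7459= 0.02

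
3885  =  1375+2510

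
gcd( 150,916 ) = 2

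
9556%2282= 428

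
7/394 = 7/394 =0.02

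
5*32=160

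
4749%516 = 105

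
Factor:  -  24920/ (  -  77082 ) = 12460/38541 = 2^2 *3^( - 1)*5^1*7^1*29^ ( - 1 )*89^1*443^(-1 ) 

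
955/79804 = 955/79804 = 0.01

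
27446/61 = 27446/61 = 449.93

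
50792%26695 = 24097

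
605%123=113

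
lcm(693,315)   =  3465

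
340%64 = 20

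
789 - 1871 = -1082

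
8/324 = 2/81 = 0.02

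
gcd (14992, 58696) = 8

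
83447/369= 226 + 53/369 = 226.14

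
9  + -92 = - 83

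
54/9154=27/4577 = 0.01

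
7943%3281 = 1381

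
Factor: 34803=3^3 * 1289^1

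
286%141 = 4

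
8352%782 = 532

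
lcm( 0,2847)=0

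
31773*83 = 2637159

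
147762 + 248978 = 396740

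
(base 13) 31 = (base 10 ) 40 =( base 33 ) 17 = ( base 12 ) 34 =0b101000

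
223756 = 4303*52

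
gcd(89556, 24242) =34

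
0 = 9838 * 0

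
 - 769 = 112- 881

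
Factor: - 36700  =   - 2^2 * 5^2  *  367^1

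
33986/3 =11328 + 2/3 = 11328.67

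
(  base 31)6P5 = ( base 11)4A11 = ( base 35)5C1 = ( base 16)1992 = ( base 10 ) 6546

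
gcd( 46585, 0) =46585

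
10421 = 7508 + 2913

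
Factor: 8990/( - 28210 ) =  - 7^( - 1 )*13^( - 1)*29^1 = - 29/91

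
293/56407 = 293/56407 = 0.01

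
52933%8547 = 1651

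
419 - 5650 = - 5231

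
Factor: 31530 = 2^1*3^1*5^1 * 1051^1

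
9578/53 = 9578/53 = 180.72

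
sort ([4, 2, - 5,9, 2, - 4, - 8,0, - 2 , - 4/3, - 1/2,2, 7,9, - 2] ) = [  -  8,-5, - 4,-2, - 2, -4/3, - 1/2, 0,2, 2, 2,  4,7,  9,9 ] 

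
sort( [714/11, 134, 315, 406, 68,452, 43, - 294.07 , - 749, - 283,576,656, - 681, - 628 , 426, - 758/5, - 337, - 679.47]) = [ - 749, - 681,-679.47,-628, - 337, - 294.07 ,  -  283, - 758/5,43, 714/11, 68, 134,315,406, 426,  452,576, 656 ] 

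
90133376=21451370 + 68682006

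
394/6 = 65+ 2/3 = 65.67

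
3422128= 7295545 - 3873417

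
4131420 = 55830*74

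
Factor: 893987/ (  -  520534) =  -2^( - 1 ) * 7^(-1)*23^1*47^1*827^1 * 37181^(-1 )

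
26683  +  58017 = 84700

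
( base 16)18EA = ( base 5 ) 201003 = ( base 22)D3K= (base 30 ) 72i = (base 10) 6378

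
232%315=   232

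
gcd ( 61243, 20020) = 91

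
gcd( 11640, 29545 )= 5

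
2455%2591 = 2455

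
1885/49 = 1885/49 = 38.47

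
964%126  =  82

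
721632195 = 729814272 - 8182077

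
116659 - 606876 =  - 490217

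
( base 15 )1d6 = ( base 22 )J8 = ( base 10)426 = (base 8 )652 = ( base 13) 26a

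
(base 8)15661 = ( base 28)915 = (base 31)7bl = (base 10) 7089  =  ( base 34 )64h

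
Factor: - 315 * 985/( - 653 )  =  310275/653 = 3^2*5^2*7^1*197^1*653^( -1 )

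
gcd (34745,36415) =5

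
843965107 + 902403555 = 1746368662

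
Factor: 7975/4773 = 3^(-1)  *5^2 *11^1 *29^1*37^ ( - 1)*43^(- 1)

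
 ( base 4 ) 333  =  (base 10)63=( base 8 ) 77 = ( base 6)143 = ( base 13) 4b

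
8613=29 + 8584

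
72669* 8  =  581352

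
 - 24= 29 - 53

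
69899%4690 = 4239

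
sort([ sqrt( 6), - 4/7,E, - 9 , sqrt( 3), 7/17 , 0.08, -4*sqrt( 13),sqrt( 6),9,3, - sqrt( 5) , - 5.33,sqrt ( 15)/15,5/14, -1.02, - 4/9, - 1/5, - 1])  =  [-4*sqrt(13), - 9, - 5.33,-sqrt(5)  , - 1.02, - 1, - 4/7, - 4/9,-1/5,0.08, sqrt ( 15)/15,5/14, 7/17 , sqrt( 3),sqrt(6), sqrt( 6),E,3,9]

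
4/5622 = 2/2811 = 0.00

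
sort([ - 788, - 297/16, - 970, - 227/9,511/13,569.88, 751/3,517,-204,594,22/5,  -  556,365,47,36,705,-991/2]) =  [ - 970, -788,  -  556, - 991/2,-204, - 227/9,-297/16,  22/5, 36, 511/13,47,751/3, 365,517,569.88,594,705]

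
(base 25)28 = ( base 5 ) 213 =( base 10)58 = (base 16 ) 3a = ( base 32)1q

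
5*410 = 2050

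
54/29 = 1+25/29 = 1.86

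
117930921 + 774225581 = 892156502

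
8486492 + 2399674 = 10886166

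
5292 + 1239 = 6531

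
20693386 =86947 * 238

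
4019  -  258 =3761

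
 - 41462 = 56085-97547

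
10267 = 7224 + 3043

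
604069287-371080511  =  232988776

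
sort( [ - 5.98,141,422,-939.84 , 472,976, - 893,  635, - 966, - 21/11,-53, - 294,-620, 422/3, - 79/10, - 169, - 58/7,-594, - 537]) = [ -966, - 939.84, - 893, - 620, - 594, - 537, - 294, - 169, -53, - 58/7,- 79/10, - 5.98,-21/11, 422/3,141, 422, 472, 635,976] 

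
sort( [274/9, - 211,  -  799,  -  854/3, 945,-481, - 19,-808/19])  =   [  -  799, - 481,-854/3, - 211, - 808/19, -19,274/9,945 ] 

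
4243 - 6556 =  - 2313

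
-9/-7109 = 9/7109 = 0.00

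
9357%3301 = 2755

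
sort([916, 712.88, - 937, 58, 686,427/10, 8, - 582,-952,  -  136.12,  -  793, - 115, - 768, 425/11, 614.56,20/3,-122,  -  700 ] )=[ - 952,-937,-793, -768, - 700, - 582  ,-136.12, - 122,  -  115,20/3,8,  425/11, 427/10,58, 614.56, 686, 712.88,916 ] 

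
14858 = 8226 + 6632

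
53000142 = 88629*598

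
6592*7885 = 51977920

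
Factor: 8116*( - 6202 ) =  - 50335432  =  - 2^3 * 7^1*443^1*2029^1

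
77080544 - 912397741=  - 835317197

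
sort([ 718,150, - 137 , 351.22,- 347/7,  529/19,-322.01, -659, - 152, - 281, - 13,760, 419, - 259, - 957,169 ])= [-957,-659, - 322.01, - 281, - 259, - 152,-137,-347/7,- 13, 529/19,150,169,351.22 , 419,  718,760 ]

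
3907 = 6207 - 2300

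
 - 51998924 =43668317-95667241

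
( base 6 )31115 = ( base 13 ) 1B74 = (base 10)4151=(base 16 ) 1037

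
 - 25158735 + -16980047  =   - 42138782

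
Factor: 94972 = 2^2*23743^1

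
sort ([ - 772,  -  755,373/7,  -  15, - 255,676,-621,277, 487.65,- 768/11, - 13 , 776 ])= [ - 772, - 755, - 621,-255, - 768/11,-15, - 13,  373/7,277,487.65, 676 , 776] 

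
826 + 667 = 1493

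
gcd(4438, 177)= 1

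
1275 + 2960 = 4235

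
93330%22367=3862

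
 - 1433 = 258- 1691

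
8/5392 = 1/674 = 0.00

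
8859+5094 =13953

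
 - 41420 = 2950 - 44370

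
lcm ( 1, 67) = 67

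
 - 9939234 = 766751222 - 776690456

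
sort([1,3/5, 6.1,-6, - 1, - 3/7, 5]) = [ - 6 , - 1, - 3/7 , 3/5, 1,5,6.1] 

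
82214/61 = 1347  +  47/61 = 1347.77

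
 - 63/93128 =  - 1 + 13295/13304 = - 0.00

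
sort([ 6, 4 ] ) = [4, 6 ] 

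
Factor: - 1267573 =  - 67^1*18919^1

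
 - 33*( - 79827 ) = 2634291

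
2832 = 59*48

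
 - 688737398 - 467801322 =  - 1156538720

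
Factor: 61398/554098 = 81/731 = 3^4*17^( - 1 )* 43^( - 1)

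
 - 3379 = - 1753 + -1626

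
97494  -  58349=39145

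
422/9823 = 422/9823 = 0.04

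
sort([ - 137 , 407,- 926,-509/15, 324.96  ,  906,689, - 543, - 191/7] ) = [ - 926, - 543,-137, - 509/15,-191/7 , 324.96,407, 689, 906]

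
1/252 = 1/252 = 0.00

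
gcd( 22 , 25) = 1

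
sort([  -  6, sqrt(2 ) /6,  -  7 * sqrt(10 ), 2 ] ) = [-7*sqrt( 10), - 6,sqrt ( 2)/6,2 ]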